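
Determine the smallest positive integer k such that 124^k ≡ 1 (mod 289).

272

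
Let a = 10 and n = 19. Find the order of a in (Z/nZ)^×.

Since 10 ∈ (Z/19Z)^×, its order divides φ(19) = 19 − 1 = 18 = 2 · 3^2.
Divisors of 18: 1, 2, 3, 6, 9, 18.
Evaluate successive powers at the divisors of 18:
10^1 ≡ 10 (mod 19)
10^2 ≡ 5 (mod 19)
10^3 ≡ 12 (mod 19)
10^6 ≡ 11 (mod 19)
10^9 ≡ 18 (mod 19)
10^18 ≡ 1 (mod 19) ✓
Therefore the multiplicative order of 10 modulo 19 is 18.

18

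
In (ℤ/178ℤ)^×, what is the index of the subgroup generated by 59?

1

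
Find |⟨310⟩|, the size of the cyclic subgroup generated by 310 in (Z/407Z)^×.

60

By Lagrange's theorem, ord_407(310) divides φ(407) = φ(11·37) = (11−1)·(37−1) = 10·36 = 360 = 2^3 · 3^2 · 5.
Divisors of 360: 1, 2, 3, 4, 5, 6, 8, 9, 10, 12, 15, 18, 20, 24, 30, 36, 40, 45, 60, 72, 90, 120, 180, 360.
Check 310^d mod 407 for each divisor in increasing order:
310^1 ≡ 310 (mod 407)
310^2 ≡ 48 (mod 407)
310^3 ≡ 228 (mod 407)
310^4 ≡ 269 (mod 407)
310^5 ≡ 362 (mod 407)
310^6 ≡ 295 (mod 407)
310^8 ≡ 322 (mod 407)
310^9 ≡ 105 (mod 407)
310^10 ≡ 397 (mod 407)
310^12 ≡ 334 (mod 407)
310^15 ≡ 43 (mod 407)
310^18 ≡ 36 (mod 407)
310^20 ≡ 100 (mod 407)
310^24 ≡ 38 (mod 407)
310^30 ≡ 221 (mod 407)
310^36 ≡ 75 (mod 407)
310^40 ≡ 232 (mod 407)
310^45 ≡ 142 (mod 407)
310^60 ≡ 1 (mod 407) ✓
So ord_407(310) = 60.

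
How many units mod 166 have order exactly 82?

40

φ(166) = φ(2)·φ(83) = 1·82 = 82 = 2 · 41.
In a cyclic group of order 82, there are φ(d) elements of order d for each divisor d of 82, and zero for non-divisors.
82 = 2 · 41 divides 82, and φ(82) = 40.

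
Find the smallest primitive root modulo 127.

3

φ(127) = 127 − 1 = 126 = 2 · 3^2 · 7.
g is a primitive root iff g^(126/q) ≢ 1 (mod 127) for each prime q ∈ {2, 3, 7}.
g = 2: 2^63 ≡ 1 — hits 1, so not a primitive root.
g = 3: 3^63 ≡ 126; 3^42 ≡ 107; 3^18 ≡ 4 — none is 1, so 3 is a primitive root.
So 3 is the smallest generator of (Z/127Z)^×.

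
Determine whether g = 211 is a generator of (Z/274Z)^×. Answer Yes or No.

φ(274) = φ(2)·φ(137) = 1·136 = 136 = 2^3 · 17.
An element g generates (Z/274Z)^× iff g^(136/q) ≢ 1 (mod 274) for each prime q ∈ {2, 17}.
211^68 ≡ 1 (mod 274)  [q = 2: ≡ 1 ✗]
211^8 ≡ 119 (mod 274)  [q = 17: ≢ 1 ✓]
The check at q = 2 fails, so 211 generates a proper subgroup.

No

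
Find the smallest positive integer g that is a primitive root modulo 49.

3

φ(49) = φ(7^2) = 7·(7−1) = 42 = 2 · 3 · 7.
g is a primitive root iff g^(42/q) ≢ 1 (mod 49) for each prime q ∈ {2, 3, 7}.
g = 2: 2^21 ≡ 1 — hits 1, so not a primitive root.
g = 3: 3^21 ≡ 48; 3^14 ≡ 30; 3^6 ≡ 43 — none is 1, so 3 is a primitive root.
So 3 is the smallest generator of (Z/49Z)^×.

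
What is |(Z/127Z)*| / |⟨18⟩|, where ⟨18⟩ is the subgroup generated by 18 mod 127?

The order of 18 must divide φ(127) = 127 − 1 = 126 = 2 · 3^2 · 7.
Divisors of 126: 1, 2, 3, 6, 7, 9, 14, 18, 21, 42, 63, 126.
Check 18^d mod 127 for each divisor in increasing order:
18^1 ≡ 18
18^2 ≡ 70
18^3 ≡ 117
18^6 ≡ 100
18^7 ≡ 22
18^9 ≡ 16
18^14 ≡ 103
18^18 ≡ 2
18^21 ≡ 107
18^42 ≡ 19
18^63 ≡ 1
The order of 18 is 63, so the subgroup it generates has 63 elements.
[(Z/127Z)^× : ⟨18⟩] = 126/63 = 2.

2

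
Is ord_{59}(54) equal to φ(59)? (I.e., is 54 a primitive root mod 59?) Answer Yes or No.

Yes

φ(59) = 59 − 1 = 58 = 2 · 29.
54 is a primitive root mod 59 iff 54^(φ(59)/q) ≢ 1 for every prime q | φ(59), i.e. q ∈ {2, 29}.
54^29 ≡ 58 (mod 59)  [q = 2: ≢ 1 ✓]
54^2 ≡ 25 (mod 59)  [q = 29: ≢ 1 ✓]
None equal 1, so ord_59(54) = 58: 54 is a primitive root.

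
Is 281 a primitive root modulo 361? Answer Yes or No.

φ(361) = φ(19^2) = 19·(19−1) = 342 = 2 · 3^2 · 19.
Test 281^(342/q) mod 361 for each prime factor q of 342:
281^171 ≡ 360 (mod 361)  [q = 2: ≢ 1 ✓]
281^114 ≡ 68 (mod 361)  [q = 3: ≢ 1 ✓]
281^18 ≡ 96 (mod 361)  [q = 19: ≢ 1 ✓]
All checks pass, so 281 has order 342 and is a primitive root modulo 361.

Yes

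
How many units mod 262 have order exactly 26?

φ(262) = φ(2)·φ(131) = 1·130 = 130 = 2 · 5 · 13.
In a cyclic group of order 130, there are φ(d) elements of order d for each divisor d of 130, and zero for non-divisors.
26 = 2 · 13 divides 130, and φ(26) = 12.

12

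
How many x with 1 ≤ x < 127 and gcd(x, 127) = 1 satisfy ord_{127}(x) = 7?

φ(127) = 127 − 1 = 126 = 2 · 3^2 · 7.
Since (Z/127Z)^× is cyclic of order 126, the number of elements of order d is φ(d) when d | 126 and 0 otherwise.
7 | 126, and φ(7) = 7 − 1 = 6.

6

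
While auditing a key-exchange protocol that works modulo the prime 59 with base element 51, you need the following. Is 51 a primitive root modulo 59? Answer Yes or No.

No

φ(59) = 59 − 1 = 58 = 2 · 29.
It suffices to check that the order of 51 is not a proper divisor of 58: compute 51^(58/q) for q ∈ {2, 29}.
51^29 ≡ 1 (mod 59)  [q = 2: ≡ 1 ✗]
51^2 ≡ 5 (mod 59)  [q = 29: ≢ 1 ✓]
51^29 ≡ 1 shows ord(51) | 29, strictly less than φ(59); not a primitive root.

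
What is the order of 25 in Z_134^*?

Since 25 ∈ (Z/134Z)^×, its order divides φ(134) = φ(2)·φ(67) = 1·66 = 66 = 2 · 3 · 11.
Divisors of 66: 1, 2, 3, 6, 11, 22, 33, 66.
Compute 25^d (mod 134) for the divisors d until we hit 1:
25^1 ≡ 25 (mod 134)
25^2 ≡ 89 (mod 134)
25^3 ≡ 81 (mod 134)
25^6 ≡ 129 (mod 134)
25^11 ≡ 1 (mod 134) ✓
Therefore the multiplicative order of 25 modulo 134 is 11.

11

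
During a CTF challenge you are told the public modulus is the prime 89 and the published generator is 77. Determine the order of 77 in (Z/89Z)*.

8

ord(77) | φ(89) = 89 − 1 = 88 = 2^3 · 11.
Divisors of 88: 1, 2, 4, 8, 11, 22, 44, 88.
Evaluate successive powers at the divisors of 88:
77^1 ≡ 77 (mod 89)
77^2 ≡ 55 (mod 89)
77^4 ≡ 88 (mod 89)
77^8 ≡ 1 (mod 89) ✓
Therefore the multiplicative order of 77 modulo 89 is 8.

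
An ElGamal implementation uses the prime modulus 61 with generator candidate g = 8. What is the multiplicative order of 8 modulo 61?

20

ord(8) | φ(61) = 61 − 1 = 60 = 2^2 · 3 · 5.
Divisors of 60: 1, 2, 3, 4, 5, 6, 10, 12, 15, 20, 30, 60.
Evaluate successive powers at the divisors of 60:
8^1 ≡ 8 (mod 61)
8^2 ≡ 3 (mod 61)
8^3 ≡ 24 (mod 61)
8^4 ≡ 9 (mod 61)
8^5 ≡ 11 (mod 61)
8^6 ≡ 27 (mod 61)
8^10 ≡ 60 (mod 61)
8^12 ≡ 58 (mod 61)
8^15 ≡ 50 (mod 61)
8^20 ≡ 1 (mod 61) ✓
Hence ord(8) = 20.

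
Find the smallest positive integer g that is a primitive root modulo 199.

3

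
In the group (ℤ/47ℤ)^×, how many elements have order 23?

φ(47) = 47 − 1 = 46 = 2 · 23.
Since (Z/47Z)^× is cyclic of order 46, the number of elements of order d is φ(d) when d | 46 and 0 otherwise.
23 | 46, and φ(23) = 23 − 1 = 22.

22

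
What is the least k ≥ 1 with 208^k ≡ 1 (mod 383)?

By Lagrange's theorem, ord_383(208) divides φ(383) = 383 − 1 = 382 = 2 · 191.
Divisors of 382: 1, 2, 191, 382.
Compute 208^d (mod 383) for the divisors d until we hit 1:
208^1 ≡ 208 (mod 383)
208^2 ≡ 368 (mod 383)
208^191 ≡ 382 (mod 383)
208^382 ≡ 1 (mod 383) ✓
Therefore the multiplicative order of 208 modulo 383 is 382.

382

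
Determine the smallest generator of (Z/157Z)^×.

5

φ(157) = 157 − 1 = 156 = 2^2 · 3 · 13.
Test candidates g = 2, 3, … against the prime factors q ∈ {2, 3, 13} of φ(157): g is a generator iff g^(156/q) ≢ 1 for every such q.
g = 2: 2^78 ≡ 156; 2^52 ≡ 1 — hits 1, so not a primitive root.
g = 3: 3^78 ≡ 1 — hits 1, so not a primitive root.
g = 4: 4^78 ≡ 1 — hits 1, so not a primitive root.
g = 5: 5^78 ≡ 156; 5^52 ≡ 12; 5^12 ≡ 130 — none is 1, so 5 is a primitive root.
So 5 is the smallest generator of (Z/157Z)^×.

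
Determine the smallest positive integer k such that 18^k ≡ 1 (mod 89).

44

The order of 18 must divide φ(89) = 89 − 1 = 88 = 2^3 · 11.
Divisors of 88: 1, 2, 4, 8, 11, 22, 44, 88.
Compute 18^d (mod 89) for the divisors d until we hit 1:
18^1 ≡ 18 (mod 89)
18^2 ≡ 57 (mod 89)
18^4 ≡ 45 (mod 89)
18^8 ≡ 67 (mod 89)
18^11 ≡ 34 (mod 89)
18^22 ≡ 88 (mod 89)
18^44 ≡ 1 (mod 89) ✓
Therefore the multiplicative order of 18 modulo 89 is 44.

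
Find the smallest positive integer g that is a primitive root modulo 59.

2

φ(59) = 59 − 1 = 58 = 2 · 29.
Test candidates g = 2, 3, … against the prime factors q ∈ {2, 29} of φ(59): g is a generator iff g^(58/q) ≢ 1 for every such q.
g = 2: 2^29 ≡ 58; 2^2 ≡ 4 — none is 1, so 2 is a primitive root.
Hence the least primitive root of 59 is 2.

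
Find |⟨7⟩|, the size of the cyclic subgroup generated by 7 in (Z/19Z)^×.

By Lagrange's theorem, ord_19(7) divides φ(19) = 19 − 1 = 18 = 2 · 3^2.
Divisors of 18: 1, 2, 3, 6, 9, 18.
Check 7^d mod 19 for each divisor in increasing order:
7^1 ≡ 7
7^2 ≡ 11
7^3 ≡ 1
The smallest such exponent is 3, so the order of 7 is 3.

3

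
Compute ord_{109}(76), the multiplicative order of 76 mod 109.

ord(76) | φ(109) = 109 − 1 = 108 = 2^2 · 3^3.
Divisors of 108: 1, 2, 3, 4, 6, 9, 12, 18, 27, 36, 54, 108.
Evaluate successive powers at the divisors of 108:
76^1 ≡ 76 (mod 109)
76^2 ≡ 108 (mod 109)
76^3 ≡ 33 (mod 109)
76^4 ≡ 1 (mod 109) ✓
Hence ord(76) = 4.

4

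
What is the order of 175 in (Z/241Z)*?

240

ord(175) | φ(241) = 241 − 1 = 240 = 2^4 · 3 · 5.
Divisors of 240: 1, 2, 3, 4, 5, 6, 8, 10, 12, 15, 16, 20, 24, 30, 40, 48, 60, 80, 120, 240.
Check 175^d mod 241 for each divisor in increasing order:
175^1 ≡ 175 (mod 241)
175^2 ≡ 18 (mod 241)
175^3 ≡ 17 (mod 241)
175^4 ≡ 83 (mod 241)
175^5 ≡ 65 (mod 241)
175^6 ≡ 48 (mod 241)
175^8 ≡ 141 (mod 241)
175^10 ≡ 128 (mod 241)
175^12 ≡ 135 (mod 241)
175^15 ≡ 126 (mod 241)
175^16 ≡ 119 (mod 241)
175^20 ≡ 237 (mod 241)
175^24 ≡ 150 (mod 241)
175^30 ≡ 211 (mod 241)
175^40 ≡ 16 (mod 241)
175^48 ≡ 87 (mod 241)
175^60 ≡ 177 (mod 241)
175^80 ≡ 15 (mod 241)
175^120 ≡ 240 (mod 241)
175^240 ≡ 1 (mod 241) ✓
Therefore the multiplicative order of 175 modulo 241 is 240.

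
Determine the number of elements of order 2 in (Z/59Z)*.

φ(59) = 59 − 1 = 58 = 2 · 29.
(Z/59Z)^× is cyclic (|G| = 58); a cyclic group of order m has exactly φ(d) elements of each order d | m, and none otherwise.
2 | 58, and φ(2) = 2 − 1 = 1.

1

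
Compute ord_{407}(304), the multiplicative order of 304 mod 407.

60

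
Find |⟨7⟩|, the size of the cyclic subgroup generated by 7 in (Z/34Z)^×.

16

The order of 7 must divide φ(34) = φ(2)·φ(17) = 1·16 = 16 = 2^4.
Divisors of 16: 1, 2, 4, 8, 16.
Compute 7^d (mod 34) for the divisors d until we hit 1:
7^1 ≡ 7 (mod 34)
7^2 ≡ 15 (mod 34)
7^4 ≡ 21 (mod 34)
7^8 ≡ 33 (mod 34)
7^16 ≡ 1 (mod 34) ✓
Therefore the multiplicative order of 7 modulo 34 is 16.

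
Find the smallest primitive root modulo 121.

φ(121) = φ(11^2) = 11·(11−1) = 110 = 2 · 5 · 11.
g is a primitive root iff g^(110/q) ≢ 1 (mod 121) for each prime q ∈ {2, 5, 11}.
g = 2: 2^55 ≡ 120; 2^22 ≡ 81; 2^10 ≡ 56 — none is 1, so 2 is a primitive root.
So 2 is the smallest generator of (Z/121Z)^×.

2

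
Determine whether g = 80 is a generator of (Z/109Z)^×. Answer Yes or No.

φ(109) = 109 − 1 = 108 = 2^2 · 3^3.
It suffices to check that the order of 80 is not a proper divisor of 108: compute 80^(108/q) for q ∈ {2, 3}.
80^54 ≡ 1 (mod 109)  [q = 2: ≡ 1 ✗]
80^36 ≡ 63 (mod 109)  [q = 3: ≢ 1 ✓]
The check at q = 2 fails, so 80 generates a proper subgroup.

No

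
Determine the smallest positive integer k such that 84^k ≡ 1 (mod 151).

25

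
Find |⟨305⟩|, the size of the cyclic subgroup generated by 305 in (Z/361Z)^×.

19

The order of 305 must divide φ(361) = φ(19^2) = 19·(19−1) = 342 = 2 · 3^2 · 19.
Divisors of 342: 1, 2, 3, 6, 9, 18, 19, 38, 57, 114, 171, 342.
Test each divisor d:
305^1 ≡ 305
305^2 ≡ 248
305^3 ≡ 191
305^6 ≡ 20
305^9 ≡ 210
305^18 ≡ 58
305^19 ≡ 1
So ord_361(305) = 19.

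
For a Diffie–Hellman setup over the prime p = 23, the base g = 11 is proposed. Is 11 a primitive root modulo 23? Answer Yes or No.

φ(23) = 23 − 1 = 22 = 2 · 11.
An element g generates (Z/23Z)^× iff g^(22/q) ≢ 1 (mod 23) for each prime q ∈ {2, 11}.
11^11 ≡ 22 (mod 23)  [q = 2: ≢ 1 ✓]
11^2 ≡ 6 (mod 23)  [q = 11: ≢ 1 ✓]
All checks pass, so 11 has order 22 and is a primitive root modulo 23.

Yes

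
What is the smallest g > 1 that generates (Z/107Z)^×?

2

φ(107) = 107 − 1 = 106 = 2 · 53.
g is a primitive root iff g^(106/q) ≢ 1 (mod 107) for each prime q ∈ {2, 53}.
g = 2: 2^53 ≡ 106; 2^2 ≡ 4 — none is 1, so 2 is a primitive root.
So 2 is the smallest generator of (Z/107Z)^×.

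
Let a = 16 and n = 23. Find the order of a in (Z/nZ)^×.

ord(16) | φ(23) = 23 − 1 = 22 = 2 · 11.
Divisors of 22: 1, 2, 11, 22.
Evaluate successive powers at the divisors of 22:
16^1 ≡ 16 (mod 23)
16^2 ≡ 3 (mod 23)
16^11 ≡ 1 (mod 23) ✓
So ord_23(16) = 11.

11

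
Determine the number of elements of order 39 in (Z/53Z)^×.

0

φ(53) = 53 − 1 = 52 = 2^2 · 13.
Since (Z/53Z)^× is cyclic of order 52, the number of elements of order d is φ(d) when d | 52 and 0 otherwise.
Since 39 ∤ 52, the count is 0.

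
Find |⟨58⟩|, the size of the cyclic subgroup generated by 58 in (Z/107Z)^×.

Since 58 ∈ (Z/107Z)^×, its order divides φ(107) = 107 − 1 = 106 = 2 · 53.
Divisors of 106: 1, 2, 53, 106.
Test each divisor d:
58^1 ≡ 58 (mod 107)
58^2 ≡ 47 (mod 107)
58^53 ≡ 106 (mod 107)
58^106 ≡ 1 (mod 107) ✓
Hence ord(58) = 106.

106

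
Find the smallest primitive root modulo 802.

3

φ(802) = φ(2)·φ(401) = 1·400 = 400 = 2^4 · 5^2.
Test candidates g = 2, 3, … against the prime factors q ∈ {2, 5} of φ(802): g is a generator iff g^(400/q) ≢ 1 for every such q.
g = 2: gcd(2, 802) = 2 > 1, not a unit — skip.
g = 3: 3^200 ≡ 801; 3^80 ≡ 473 — none is 1, so 3 is a primitive root.
So 3 is the smallest generator of (Z/802Z)^×.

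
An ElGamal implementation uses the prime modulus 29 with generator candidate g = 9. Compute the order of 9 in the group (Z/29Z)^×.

14

ord(9) | φ(29) = 29 − 1 = 28 = 2^2 · 7.
Divisors of 28: 1, 2, 4, 7, 14, 28.
Evaluate successive powers at the divisors of 28:
9^1 ≡ 9 (mod 29)
9^2 ≡ 23 (mod 29)
9^4 ≡ 7 (mod 29)
9^7 ≡ 28 (mod 29)
9^14 ≡ 1 (mod 29) ✓
So ord_29(9) = 14.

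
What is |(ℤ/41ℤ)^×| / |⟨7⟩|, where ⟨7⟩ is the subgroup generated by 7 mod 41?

ord(7) | φ(41) = 41 − 1 = 40 = 2^3 · 5.
Divisors of 40: 1, 2, 4, 5, 8, 10, 20, 40.
Evaluate successive powers at the divisors of 40:
7^1 ≡ 7 (mod 41)
7^2 ≡ 8 (mod 41)
7^4 ≡ 23 (mod 41)
7^5 ≡ 38 (mod 41)
7^8 ≡ 37 (mod 41)
7^10 ≡ 9 (mod 41)
7^20 ≡ 40 (mod 41)
7^40 ≡ 1 (mod 41) ✓
The order of 7 is 40, so the subgroup it generates has 40 elements.
The index is φ(41) / ord(7) = 40 / 40 = 1.

1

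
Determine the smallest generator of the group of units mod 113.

φ(113) = 113 − 1 = 112 = 2^4 · 7.
Test candidates g = 2, 3, … against the prime factors q ∈ {2, 7} of φ(113): g is a generator iff g^(112/q) ≢ 1 for every such q.
g = 2: 2^56 ≡ 1 — hits 1, so not a primitive root.
g = 3: 3^56 ≡ 112; 3^16 ≡ 49 — none is 1, so 3 is a primitive root.
The smallest primitive root modulo 113 is 3.

3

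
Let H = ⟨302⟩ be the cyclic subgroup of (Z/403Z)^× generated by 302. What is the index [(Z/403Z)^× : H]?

12

Since 302 ∈ (Z/403Z)^×, its order divides φ(403) = φ(13·31) = (13−1)·(31−1) = 12·30 = 360 = 2^3 · 3^2 · 5.
Divisors of 360: 1, 2, 3, 4, 5, 6, 8, 9, 10, 12, 15, 18, 20, 24, 30, 36, 40, 45, 60, 72, 90, 120, 180, 360.
Evaluate successive powers at the divisors of 360:
302^1 ≡ 302 (mod 403)
302^2 ≡ 126 (mod 403)
302^3 ≡ 170 (mod 403)
302^4 ≡ 159 (mod 403)
302^5 ≡ 61 (mod 403)
302^6 ≡ 287 (mod 403)
302^8 ≡ 295 (mod 403)
302^9 ≡ 27 (mod 403)
302^10 ≡ 94 (mod 403)
302^12 ≡ 157 (mod 403)
302^15 ≡ 92 (mod 403)
302^18 ≡ 326 (mod 403)
302^20 ≡ 373 (mod 403)
302^24 ≡ 66 (mod 403)
302^30 ≡ 1 (mod 403) ✓
The order of 302 is 30, so the subgroup it generates has 30 elements.
[(Z/403Z)^× : ⟨302⟩] = 360/30 = 12.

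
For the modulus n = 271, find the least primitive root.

φ(271) = 271 − 1 = 270 = 2 · 3^3 · 5.
g is a primitive root iff g^(270/q) ≢ 1 (mod 271) for each prime q ∈ {2, 3, 5}.
g = 2: 2^135 ≡ 1 — hits 1, so not a primitive root.
g = 3: 3^135 ≡ 270; 3^90 ≡ 1 — hits 1, so not a primitive root.
g = 4: 4^135 ≡ 1 — hits 1, so not a primitive root.
g = 5: 5^135 ≡ 1 — hits 1, so not a primitive root.
g = 6: 6^135 ≡ 270; 6^90 ≡ 242; 6^54 ≡ 10 — none is 1, so 6 is a primitive root.
Hence the least primitive root of 271 is 6.

6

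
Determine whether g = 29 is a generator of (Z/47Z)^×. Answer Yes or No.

Yes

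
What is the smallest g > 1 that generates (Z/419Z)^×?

2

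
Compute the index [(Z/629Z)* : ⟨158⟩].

Since 158 ∈ (Z/629Z)^×, its order divides φ(629) = φ(17·37) = (17−1)·(37−1) = 16·36 = 576 = 2^6 · 3^2.
Divisors of 576: 1, 2, 3, 4, 6, 8, 9, 12, 16, 18, 24, 32, 36, 48, 64, 72, 96, 144, 192, 288, 576.
Test each divisor d:
158^1 ≡ 158 (mod 629)
158^2 ≡ 433 (mod 629)
158^3 ≡ 482 (mod 629)
158^4 ≡ 47 (mod 629)
158^6 ≡ 223 (mod 629)
158^8 ≡ 322 (mod 629)
158^9 ≡ 556 (mod 629)
158^12 ≡ 38 (mod 629)
158^16 ≡ 528 (mod 629)
158^18 ≡ 297 (mod 629)
158^24 ≡ 186 (mod 629)
158^32 ≡ 137 (mod 629)
158^36 ≡ 149 (mod 629)
158^48 ≡ 1 (mod 629) ✓
The order of 158 is 48, so the subgroup it generates has 48 elements.
[(Z/629Z)^× : ⟨158⟩] = 576/48 = 12.

12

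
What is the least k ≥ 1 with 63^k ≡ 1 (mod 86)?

42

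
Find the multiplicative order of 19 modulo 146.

By Lagrange's theorem, ord_146(19) divides φ(146) = φ(2)·φ(73) = 1·72 = 72 = 2^3 · 3^2.
Divisors of 72: 1, 2, 3, 4, 6, 8, 9, 12, 18, 24, 36, 72.
Evaluate successive powers at the divisors of 72:
19^1 ≡ 19 (mod 146)
19^2 ≡ 69 (mod 146)
19^3 ≡ 143 (mod 146)
19^4 ≡ 89 (mod 146)
19^6 ≡ 9 (mod 146)
19^8 ≡ 37 (mod 146)
19^9 ≡ 119 (mod 146)
19^12 ≡ 81 (mod 146)
19^18 ≡ 145 (mod 146)
19^24 ≡ 137 (mod 146)
19^36 ≡ 1 (mod 146) ✓
Therefore the multiplicative order of 19 modulo 146 is 36.

36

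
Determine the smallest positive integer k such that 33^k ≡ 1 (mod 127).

By Lagrange's theorem, ord_127(33) divides φ(127) = 127 − 1 = 126 = 2 · 3^2 · 7.
Divisors of 126: 1, 2, 3, 6, 7, 9, 14, 18, 21, 42, 63, 126.
Compute 33^d (mod 127) for the divisors d until we hit 1:
33^1 ≡ 33 (mod 127)
33^2 ≡ 73 (mod 127)
33^3 ≡ 123 (mod 127)
33^6 ≡ 16 (mod 127)
33^7 ≡ 20 (mod 127)
33^9 ≡ 63 (mod 127)
33^14 ≡ 19 (mod 127)
33^18 ≡ 32 (mod 127)
33^21 ≡ 126 (mod 127)
33^42 ≡ 1 (mod 127) ✓
So ord_127(33) = 42.

42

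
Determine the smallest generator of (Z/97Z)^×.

5

φ(97) = 97 − 1 = 96 = 2^5 · 3.
g is a primitive root iff g^(96/q) ≢ 1 (mod 97) for each prime q ∈ {2, 3}.
g = 2: 2^48 ≡ 1 — hits 1, so not a primitive root.
g = 3: 3^48 ≡ 1 — hits 1, so not a primitive root.
g = 4: 4^48 ≡ 1 — hits 1, so not a primitive root.
g = 5: 5^48 ≡ 96; 5^32 ≡ 35 — none is 1, so 5 is a primitive root.
The smallest primitive root modulo 97 is 5.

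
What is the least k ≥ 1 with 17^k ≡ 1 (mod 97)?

Since 17 ∈ (Z/97Z)^×, its order divides φ(97) = 97 − 1 = 96 = 2^5 · 3.
Divisors of 96: 1, 2, 3, 4, 6, 8, 12, 16, 24, 32, 48, 96.
Compute 17^d (mod 97) for the divisors d until we hit 1:
17^1 ≡ 17 (mod 97)
17^2 ≡ 95 (mod 97)
17^3 ≡ 63 (mod 97)
17^4 ≡ 4 (mod 97)
17^6 ≡ 89 (mod 97)
17^8 ≡ 16 (mod 97)
17^12 ≡ 64 (mod 97)
17^16 ≡ 62 (mod 97)
17^24 ≡ 22 (mod 97)
17^32 ≡ 61 (mod 97)
17^48 ≡ 96 (mod 97)
17^96 ≡ 1 (mod 97) ✓
Therefore the multiplicative order of 17 modulo 97 is 96.

96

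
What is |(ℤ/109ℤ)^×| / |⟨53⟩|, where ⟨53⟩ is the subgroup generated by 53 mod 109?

By Lagrange's theorem, ord_109(53) divides φ(109) = 109 − 1 = 108 = 2^2 · 3^3.
Divisors of 108: 1, 2, 3, 4, 6, 9, 12, 18, 27, 36, 54, 108.
Evaluate successive powers at the divisors of 108:
53^1 ≡ 53 (mod 109)
53^2 ≡ 84 (mod 109)
53^3 ≡ 92 (mod 109)
53^4 ≡ 80 (mod 109)
53^6 ≡ 71 (mod 109)
53^9 ≡ 101 (mod 109)
53^12 ≡ 27 (mod 109)
53^18 ≡ 64 (mod 109)
53^27 ≡ 33 (mod 109)
53^36 ≡ 63 (mod 109)
53^54 ≡ 108 (mod 109)
53^108 ≡ 1 (mod 109) ✓
The order of 53 is 108, so the subgroup it generates has 108 elements.
The index is φ(109) / ord(53) = 108 / 108 = 1.

1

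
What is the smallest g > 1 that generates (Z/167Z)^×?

5

φ(167) = 167 − 1 = 166 = 2 · 83.
g is a primitive root iff g^(166/q) ≢ 1 (mod 167) for each prime q ∈ {2, 83}.
g = 2: 2^83 ≡ 1 — hits 1, so not a primitive root.
g = 3: 3^83 ≡ 1 — hits 1, so not a primitive root.
g = 4: 4^83 ≡ 1 — hits 1, so not a primitive root.
g = 5: 5^83 ≡ 166; 5^2 ≡ 25 — none is 1, so 5 is a primitive root.
Hence the least primitive root of 167 is 5.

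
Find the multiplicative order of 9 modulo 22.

5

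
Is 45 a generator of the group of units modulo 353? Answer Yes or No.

Yes

φ(353) = 353 − 1 = 352 = 2^5 · 11.
It suffices to check that the order of 45 is not a proper divisor of 352: compute 45^(352/q) for q ∈ {2, 11}.
45^176 ≡ 352 (mod 353)  [q = 2: ≢ 1 ✓]
45^32 ≡ 131 (mod 353)  [q = 11: ≢ 1 ✓]
Every test exponent gives a nontrivial residue, hence 45 generates the full group.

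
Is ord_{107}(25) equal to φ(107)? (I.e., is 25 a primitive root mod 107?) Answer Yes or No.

No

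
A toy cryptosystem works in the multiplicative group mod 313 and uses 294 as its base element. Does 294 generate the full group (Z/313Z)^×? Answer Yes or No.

No

φ(313) = 313 − 1 = 312 = 2^3 · 3 · 13.
294 is a primitive root mod 313 iff 294^(φ(313)/q) ≢ 1 for every prime q | φ(313), i.e. q ∈ {2, 3, 13}.
294^156 ≡ 1 (mod 313)  [q = 2: ≡ 1 ✗]
294^104 ≡ 1 (mod 313)  [q = 3: ≡ 1 ✗]
294^24 ≡ 150 (mod 313)  [q = 13: ≢ 1 ✓]
294^156 ≡ 1 shows ord(294) | 156, strictly less than φ(313); not a primitive root.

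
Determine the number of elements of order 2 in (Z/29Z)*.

1

φ(29) = 29 − 1 = 28 = 2^2 · 7.
In a cyclic group of order 28, there are φ(d) elements of order d for each divisor d of 28, and zero for non-divisors.
2 | 28, and φ(2) = 2 − 1 = 1.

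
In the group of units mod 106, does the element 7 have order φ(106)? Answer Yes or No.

No

φ(106) = φ(2)·φ(53) = 1·52 = 52 = 2^2 · 13.
7 is a primitive root mod 106 iff 7^(φ(106)/q) ≢ 1 for every prime q | φ(106), i.e. q ∈ {2, 13}.
7^26 ≡ 1 (mod 106)  [q = 2: ≡ 1 ✗]
7^4 ≡ 69 (mod 106)  [q = 13: ≢ 1 ✓]
The check at q = 2 fails, so 7 generates a proper subgroup.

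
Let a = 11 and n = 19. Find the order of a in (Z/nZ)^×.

3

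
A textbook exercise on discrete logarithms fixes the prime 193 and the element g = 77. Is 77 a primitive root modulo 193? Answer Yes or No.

φ(193) = 193 − 1 = 192 = 2^6 · 3.
77 is a primitive root mod 193 iff 77^(φ(193)/q) ≢ 1 for every prime q | φ(193), i.e. q ∈ {2, 3}.
77^96 ≡ 192 (mod 193)  [q = 2: ≢ 1 ✓]
77^64 ≡ 108 (mod 193)  [q = 3: ≢ 1 ✓]
All checks pass, so 77 has order 192 and is a primitive root modulo 193.

Yes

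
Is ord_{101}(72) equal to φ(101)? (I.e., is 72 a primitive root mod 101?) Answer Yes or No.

Yes

φ(101) = 101 − 1 = 100 = 2^2 · 5^2.
An element g generates (Z/101Z)^× iff g^(100/q) ≢ 1 (mod 101) for each prime q ∈ {2, 5}.
72^50 ≡ 100 (mod 101)  [q = 2: ≢ 1 ✓]
72^20 ≡ 95 (mod 101)  [q = 5: ≢ 1 ✓]
None equal 1, so ord_101(72) = 100: 72 is a primitive root.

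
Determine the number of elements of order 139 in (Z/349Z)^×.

0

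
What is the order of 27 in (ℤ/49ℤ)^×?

Since 27 ∈ (Z/49Z)^×, its order divides φ(49) = φ(7^2) = 7·(7−1) = 42 = 2 · 3 · 7.
Divisors of 42: 1, 2, 3, 6, 7, 14, 21, 42.
Test each divisor d:
27^1 ≡ 27 (mod 49)
27^2 ≡ 43 (mod 49)
27^3 ≡ 34 (mod 49)
27^6 ≡ 29 (mod 49)
27^7 ≡ 48 (mod 49)
27^14 ≡ 1 (mod 49) ✓
Hence ord(27) = 14.

14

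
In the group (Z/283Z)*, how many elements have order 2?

1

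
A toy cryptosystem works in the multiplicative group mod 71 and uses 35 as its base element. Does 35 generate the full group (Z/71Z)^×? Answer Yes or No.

Yes

φ(71) = 71 − 1 = 70 = 2 · 5 · 7.
Test 35^(70/q) mod 71 for each prime factor q of 70:
35^35 ≡ 70 (mod 71)  [q = 2: ≢ 1 ✓]
35^14 ≡ 25 (mod 71)  [q = 5: ≢ 1 ✓]
35^10 ≡ 45 (mod 71)  [q = 7: ≢ 1 ✓]
Every test exponent gives a nontrivial residue, hence 35 generates the full group.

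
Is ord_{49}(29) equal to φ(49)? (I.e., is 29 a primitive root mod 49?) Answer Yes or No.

No

φ(49) = φ(7^2) = 7·(7−1) = 42 = 2 · 3 · 7.
It suffices to check that the order of 29 is not a proper divisor of 42: compute 29^(42/q) for q ∈ {2, 3, 7}.
29^21 ≡ 1 (mod 49)  [q = 2: ≡ 1 ✗]
29^14 ≡ 1 (mod 49)  [q = 3: ≡ 1 ✗]
29^6 ≡ 22 (mod 49)  [q = 7: ≢ 1 ✓]
Since 29^21 ≡ 1, the order of 29 divides 21 < 42, so 29 is not a primitive root.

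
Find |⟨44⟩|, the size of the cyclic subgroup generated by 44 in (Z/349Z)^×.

348

ord(44) | φ(349) = 349 − 1 = 348 = 2^2 · 3 · 29.
Divisors of 348: 1, 2, 3, 4, 6, 12, 29, 58, 87, 116, 174, 348.
Test each divisor d:
44^1 ≡ 44 (mod 349)
44^2 ≡ 191 (mod 349)
44^3 ≡ 28 (mod 349)
44^4 ≡ 185 (mod 349)
44^6 ≡ 86 (mod 349)
44^12 ≡ 67 (mod 349)
44^29 ≡ 160 (mod 349)
44^58 ≡ 123 (mod 349)
44^87 ≡ 136 (mod 349)
44^116 ≡ 122 (mod 349)
44^174 ≡ 348 (mod 349)
44^348 ≡ 1 (mod 349) ✓
Therefore the multiplicative order of 44 modulo 349 is 348.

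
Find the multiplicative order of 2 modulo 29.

ord(2) | φ(29) = 29 − 1 = 28 = 2^2 · 7.
Divisors of 28: 1, 2, 4, 7, 14, 28.
Check 2^d mod 29 for each divisor in increasing order:
2^1 ≡ 2
2^2 ≡ 4
2^4 ≡ 16
2^7 ≡ 12
2^14 ≡ 28
2^28 ≡ 1
Hence ord(2) = 28.

28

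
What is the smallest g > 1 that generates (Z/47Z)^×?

5

φ(47) = 47 − 1 = 46 = 2 · 23.
Test candidates g = 2, 3, … against the prime factors q ∈ {2, 23} of φ(47): g is a generator iff g^(46/q) ≢ 1 for every such q.
g = 2: 2^23 ≡ 1 — hits 1, so not a primitive root.
g = 3: 3^23 ≡ 1 — hits 1, so not a primitive root.
g = 4: 4^23 ≡ 1 — hits 1, so not a primitive root.
g = 5: 5^23 ≡ 46; 5^2 ≡ 25 — none is 1, so 5 is a primitive root.
So 5 is the smallest generator of (Z/47Z)^×.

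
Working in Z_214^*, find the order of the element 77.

106

The order of 77 must divide φ(214) = φ(2)·φ(107) = 1·106 = 106 = 2 · 53.
Divisors of 106: 1, 2, 53, 106.
Compute 77^d (mod 214) for the divisors d until we hit 1:
77^1 ≡ 77
77^2 ≡ 151
77^53 ≡ 213
77^106 ≡ 1
The smallest such exponent is 106, so the order of 77 is 106.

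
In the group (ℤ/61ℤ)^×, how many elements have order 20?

8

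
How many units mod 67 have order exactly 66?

20

φ(67) = 67 − 1 = 66 = 2 · 3 · 11.
Since (Z/67Z)^× is cyclic of order 66, the number of elements of order d is φ(d) when d | 66 and 0 otherwise.
66 = 2 · 3 · 11 divides 66, and φ(66) = 20.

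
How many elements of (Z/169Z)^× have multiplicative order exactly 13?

12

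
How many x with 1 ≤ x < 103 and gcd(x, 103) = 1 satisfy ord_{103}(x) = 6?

2

φ(103) = 103 − 1 = 102 = 2 · 3 · 17.
In a cyclic group of order 102, there are φ(d) elements of order d for each divisor d of 102, and zero for non-divisors.
6 = 2 · 3 divides 102, and φ(6) = 2.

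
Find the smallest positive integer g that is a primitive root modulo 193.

5

φ(193) = 193 − 1 = 192 = 2^6 · 3.
Test candidates g = 2, 3, … against the prime factors q ∈ {2, 3} of φ(193): g is a generator iff g^(192/q) ≢ 1 for every such q.
g = 2: 2^96 ≡ 1 — hits 1, so not a primitive root.
g = 3: 3^96 ≡ 1 — hits 1, so not a primitive root.
g = 4: 4^96 ≡ 1 — hits 1, so not a primitive root.
g = 5: 5^96 ≡ 192; 5^64 ≡ 84 — none is 1, so 5 is a primitive root.
The smallest primitive root modulo 193 is 5.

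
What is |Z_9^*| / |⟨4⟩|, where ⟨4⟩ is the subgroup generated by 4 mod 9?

2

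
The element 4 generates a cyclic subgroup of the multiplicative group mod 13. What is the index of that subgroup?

Since 4 ∈ (Z/13Z)^×, its order divides φ(13) = 13 − 1 = 12 = 2^2 · 3.
Divisors of 12: 1, 2, 3, 4, 6, 12.
Evaluate successive powers at the divisors of 12:
4^1 ≡ 4 (mod 13)
4^2 ≡ 3 (mod 13)
4^3 ≡ 12 (mod 13)
4^4 ≡ 9 (mod 13)
4^6 ≡ 1 (mod 13) ✓
The order of 4 is 6, so the subgroup it generates has 6 elements.
[(Z/13Z)^× : ⟨4⟩] = 12/6 = 2.

2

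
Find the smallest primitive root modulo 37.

φ(37) = 37 − 1 = 36 = 2^2 · 3^2.
Test candidates g = 2, 3, … against the prime factors q ∈ {2, 3} of φ(37): g is a generator iff g^(36/q) ≢ 1 for every such q.
g = 2: 2^18 ≡ 36; 2^12 ≡ 26 — none is 1, so 2 is a primitive root.
The smallest primitive root modulo 37 is 2.

2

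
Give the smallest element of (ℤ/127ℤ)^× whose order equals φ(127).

φ(127) = 127 − 1 = 126 = 2 · 3^2 · 7.
g is a primitive root iff g^(126/q) ≢ 1 (mod 127) for each prime q ∈ {2, 3, 7}.
g = 2: 2^63 ≡ 1 — hits 1, so not a primitive root.
g = 3: 3^63 ≡ 126; 3^42 ≡ 107; 3^18 ≡ 4 — none is 1, so 3 is a primitive root.
Hence the least primitive root of 127 is 3.

3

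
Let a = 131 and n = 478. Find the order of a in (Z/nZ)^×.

238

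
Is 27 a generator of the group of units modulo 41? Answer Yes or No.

No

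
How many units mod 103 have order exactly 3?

φ(103) = 103 − 1 = 102 = 2 · 3 · 17.
(Z/103Z)^× is cyclic (|G| = 102); a cyclic group of order m has exactly φ(d) elements of each order d | m, and none otherwise.
3 | 102, and φ(3) = 3 − 1 = 2.

2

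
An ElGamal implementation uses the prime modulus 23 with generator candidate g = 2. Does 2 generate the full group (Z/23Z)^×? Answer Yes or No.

No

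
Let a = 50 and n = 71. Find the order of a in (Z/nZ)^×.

The order of 50 must divide φ(71) = 71 − 1 = 70 = 2 · 5 · 7.
Divisors of 70: 1, 2, 5, 7, 10, 14, 35, 70.
Compute 50^d (mod 71) for the divisors d until we hit 1:
50^1 ≡ 50 (mod 71)
50^2 ≡ 15 (mod 71)
50^5 ≡ 32 (mod 71)
50^7 ≡ 54 (mod 71)
50^10 ≡ 30 (mod 71)
50^14 ≡ 5 (mod 71)
50^35 ≡ 1 (mod 71) ✓
Hence ord(50) = 35.

35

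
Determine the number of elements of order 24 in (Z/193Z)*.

φ(193) = 193 − 1 = 192 = 2^6 · 3.
In a cyclic group of order 192, there are φ(d) elements of order d for each divisor d of 192, and zero for non-divisors.
24 = 2^3 · 3 divides 192, and φ(24) = 8.

8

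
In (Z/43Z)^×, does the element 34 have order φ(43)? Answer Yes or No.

φ(43) = 43 − 1 = 42 = 2 · 3 · 7.
34 is a primitive root mod 43 iff 34^(φ(43)/q) ≢ 1 for every prime q | φ(43), i.e. q ∈ {2, 3, 7}.
34^21 ≡ 42 (mod 43)  [q = 2: ≢ 1 ✓]
34^14 ≡ 6 (mod 43)  [q = 3: ≢ 1 ✓]
34^6 ≡ 4 (mod 43)  [q = 7: ≢ 1 ✓]
None equal 1, so ord_43(34) = 42: 34 is a primitive root.

Yes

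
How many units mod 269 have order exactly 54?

φ(269) = 269 − 1 = 268 = 2^2 · 67.
(Z/269Z)^× is cyclic (|G| = 268); a cyclic group of order m has exactly φ(d) elements of each order d | m, and none otherwise.
54 does not divide 268, so no element of (Z/269Z)^× has order 54.

0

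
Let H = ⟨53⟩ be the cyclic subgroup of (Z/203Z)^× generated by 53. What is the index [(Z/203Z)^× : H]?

By Lagrange's theorem, ord_203(53) divides φ(203) = φ(7·29) = (7−1)·(29−1) = 6·28 = 168 = 2^3 · 3 · 7.
Divisors of 168: 1, 2, 3, 4, 6, 7, 8, 12, 14, 21, 24, 28, 42, 56, 84, 168.
Check 53^d mod 203 for each divisor in increasing order:
53^1 ≡ 53
53^2 ≡ 170
53^3 ≡ 78
53^4 ≡ 74
53^6 ≡ 197
53^7 ≡ 88
53^8 ≡ 198
53^12 ≡ 36
53^14 ≡ 30
53^21 ≡ 1
Thus |⟨53⟩| = ord(53) = 21.
Index = |(Z/203Z)^×| / |⟨53⟩| = 168 / 21 = 8.

8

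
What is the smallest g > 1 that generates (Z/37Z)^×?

2

φ(37) = 37 − 1 = 36 = 2^2 · 3^2.
Test candidates g = 2, 3, … against the prime factors q ∈ {2, 3} of φ(37): g is a generator iff g^(36/q) ≢ 1 for every such q.
g = 2: 2^18 ≡ 36; 2^12 ≡ 26 — none is 1, so 2 is a primitive root.
Hence the least primitive root of 37 is 2.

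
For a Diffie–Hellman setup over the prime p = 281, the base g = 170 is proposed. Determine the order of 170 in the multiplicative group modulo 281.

The order of 170 must divide φ(281) = 281 − 1 = 280 = 2^3 · 5 · 7.
Divisors of 280: 1, 2, 4, 5, 7, 8, 10, 14, 20, 28, 35, 40, 56, 70, 140, 280.
Check 170^d mod 281 for each divisor in increasing order:
170^1 ≡ 170 (mod 281)
170^2 ≡ 238 (mod 281)
170^4 ≡ 163 (mod 281)
170^5 ≡ 172 (mod 281)
170^7 ≡ 191 (mod 281)
170^8 ≡ 155 (mod 281)
170^10 ≡ 79 (mod 281)
170^14 ≡ 232 (mod 281)
170^20 ≡ 59 (mod 281)
170^28 ≡ 153 (mod 281)
170^35 ≡ 280 (mod 281)
170^40 ≡ 109 (mod 281)
170^56 ≡ 86 (mod 281)
170^70 ≡ 1 (mod 281) ✓
Therefore the multiplicative order of 170 modulo 281 is 70.

70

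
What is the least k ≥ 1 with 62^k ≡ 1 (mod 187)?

80

Since 62 ∈ (Z/187Z)^×, its order divides φ(187) = φ(11·17) = (11−1)·(17−1) = 10·16 = 160 = 2^5 · 5.
Divisors of 160: 1, 2, 4, 5, 8, 10, 16, 20, 32, 40, 80, 160.
Check 62^d mod 187 for each divisor in increasing order:
62^1 ≡ 62 (mod 187)
62^2 ≡ 104 (mod 187)
62^4 ≡ 157 (mod 187)
62^5 ≡ 10 (mod 187)
62^8 ≡ 152 (mod 187)
62^10 ≡ 100 (mod 187)
62^16 ≡ 103 (mod 187)
62^20 ≡ 89 (mod 187)
62^32 ≡ 137 (mod 187)
62^40 ≡ 67 (mod 187)
62^80 ≡ 1 (mod 187) ✓
The smallest such exponent is 80, so the order of 62 is 80.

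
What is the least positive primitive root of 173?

φ(173) = 173 − 1 = 172 = 2^2 · 43.
Test candidates g = 2, 3, … against the prime factors q ∈ {2, 43} of φ(173): g is a generator iff g^(172/q) ≢ 1 for every such q.
g = 2: 2^86 ≡ 172; 2^4 ≡ 16 — none is 1, so 2 is a primitive root.
The smallest primitive root modulo 173 is 2.

2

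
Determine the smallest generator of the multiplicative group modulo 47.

5

φ(47) = 47 − 1 = 46 = 2 · 23.
g is a primitive root iff g^(46/q) ≢ 1 (mod 47) for each prime q ∈ {2, 23}.
g = 2: 2^23 ≡ 1 — hits 1, so not a primitive root.
g = 3: 3^23 ≡ 1 — hits 1, so not a primitive root.
g = 4: 4^23 ≡ 1 — hits 1, so not a primitive root.
g = 5: 5^23 ≡ 46; 5^2 ≡ 25 — none is 1, so 5 is a primitive root.
Hence the least primitive root of 47 is 5.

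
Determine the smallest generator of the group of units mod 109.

φ(109) = 109 − 1 = 108 = 2^2 · 3^3.
Test candidates g = 2, 3, … against the prime factors q ∈ {2, 3} of φ(109): g is a generator iff g^(108/q) ≢ 1 for every such q.
g = 2: 2^54 ≡ 108; 2^36 ≡ 1 — hits 1, so not a primitive root.
g = 3: 3^54 ≡ 1 — hits 1, so not a primitive root.
g = 4: 4^54 ≡ 1 — hits 1, so not a primitive root.
g = 5: 5^54 ≡ 1 — hits 1, so not a primitive root.
g = 6: 6^54 ≡ 108; 6^36 ≡ 63 — none is 1, so 6 is a primitive root.
So 6 is the smallest generator of (Z/109Z)^×.

6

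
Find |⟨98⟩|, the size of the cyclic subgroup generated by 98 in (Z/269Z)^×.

Since 98 ∈ (Z/269Z)^×, its order divides φ(269) = 269 − 1 = 268 = 2^2 · 67.
Divisors of 268: 1, 2, 4, 67, 134, 268.
Test each divisor d:
98^1 ≡ 98 (mod 269)
98^2 ≡ 189 (mod 269)
98^4 ≡ 213 (mod 269)
98^67 ≡ 82 (mod 269)
98^134 ≡ 268 (mod 269)
98^268 ≡ 1 (mod 269) ✓
So ord_269(98) = 268.

268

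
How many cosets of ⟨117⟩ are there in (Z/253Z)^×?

2

By Lagrange's theorem, ord_253(117) divides φ(253) = φ(11·23) = (11−1)·(23−1) = 10·22 = 220 = 2^2 · 5 · 11.
Divisors of 220: 1, 2, 4, 5, 10, 11, 20, 22, 44, 55, 110, 220.
Compute 117^d (mod 253) for the divisors d until we hit 1:
117^1 ≡ 117 (mod 253)
117^2 ≡ 27 (mod 253)
117^4 ≡ 223 (mod 253)
117^5 ≡ 32 (mod 253)
117^10 ≡ 12 (mod 253)
117^11 ≡ 139 (mod 253)
117^20 ≡ 144 (mod 253)
117^22 ≡ 93 (mod 253)
117^44 ≡ 47 (mod 253)
117^55 ≡ 208 (mod 253)
117^110 ≡ 1 (mod 253) ✓
The order of 117 is 110, so the subgroup it generates has 110 elements.
The index is φ(253) / ord(117) = 220 / 110 = 2.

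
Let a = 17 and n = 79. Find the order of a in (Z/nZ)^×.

Since 17 ∈ (Z/79Z)^×, its order divides φ(79) = 79 − 1 = 78 = 2 · 3 · 13.
Divisors of 78: 1, 2, 3, 6, 13, 26, 39, 78.
Compute 17^d (mod 79) for the divisors d until we hit 1:
17^1 ≡ 17
17^2 ≡ 52
17^3 ≡ 15
17^6 ≡ 67
17^13 ≡ 78
17^26 ≡ 1
So ord_79(17) = 26.

26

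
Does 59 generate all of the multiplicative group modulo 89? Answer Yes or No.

Yes

φ(89) = 89 − 1 = 88 = 2^3 · 11.
An element g generates (Z/89Z)^× iff g^(88/q) ≢ 1 (mod 89) for each prime q ∈ {2, 11}.
59^44 ≡ 88 (mod 89)  [q = 2: ≢ 1 ✓]
59^8 ≡ 32 (mod 89)  [q = 11: ≢ 1 ✓]
All checks pass, so 59 has order 88 and is a primitive root modulo 89.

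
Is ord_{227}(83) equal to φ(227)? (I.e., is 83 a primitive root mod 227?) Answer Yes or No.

φ(227) = 227 − 1 = 226 = 2 · 113.
Test 83^(226/q) mod 227 for each prime factor q of 226:
83^113 ≡ 226 (mod 227)  [q = 2: ≢ 1 ✓]
83^2 ≡ 79 (mod 227)  [q = 113: ≢ 1 ✓]
None equal 1, so ord_227(83) = 226: 83 is a primitive root.

Yes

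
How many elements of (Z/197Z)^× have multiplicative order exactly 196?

84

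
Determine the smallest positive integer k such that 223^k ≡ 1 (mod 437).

ord(223) | φ(437) = φ(19·23) = (19−1)·(23−1) = 18·22 = 396 = 2^2 · 3^2 · 11.
Divisors of 396: 1, 2, 3, 4, 6, 9, 11, 12, 18, 22, 33, 36, 44, 66, 99, 132, 198, 396.
Evaluate successive powers at the divisors of 396:
223^1 ≡ 223 (mod 437)
223^2 ≡ 348 (mod 437)
223^3 ≡ 255 (mod 437)
223^4 ≡ 55 (mod 437)
223^6 ≡ 349 (mod 437)
223^9 ≡ 284 (mod 437)
223^11 ≡ 70 (mod 437)
223^12 ≡ 315 (mod 437)
223^18 ≡ 248 (mod 437)
223^22 ≡ 93 (mod 437)
223^33 ≡ 392 (mod 437)
223^36 ≡ 324 (mod 437)
223^44 ≡ 346 (mod 437)
223^66 ≡ 277 (mod 437)
223^99 ≡ 208 (mod 437)
223^132 ≡ 254 (mod 437)
223^198 ≡ 1 (mod 437) ✓
Therefore the multiplicative order of 223 modulo 437 is 198.

198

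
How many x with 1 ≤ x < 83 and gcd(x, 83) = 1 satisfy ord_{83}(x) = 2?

1

φ(83) = 83 − 1 = 82 = 2 · 41.
In a cyclic group of order 82, there are φ(d) elements of order d for each divisor d of 82, and zero for non-divisors.
2 | 82, and φ(2) = 2 − 1 = 1.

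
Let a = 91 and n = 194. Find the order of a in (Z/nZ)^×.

12

The order of 91 must divide φ(194) = φ(2)·φ(97) = 1·96 = 96 = 2^5 · 3.
Divisors of 96: 1, 2, 3, 4, 6, 8, 12, 16, 24, 32, 48, 96.
Compute 91^d (mod 194) for the divisors d until we hit 1:
91^1 ≡ 91
91^2 ≡ 133
91^3 ≡ 75
91^4 ≡ 35
91^6 ≡ 193
91^8 ≡ 61
91^12 ≡ 1
The smallest such exponent is 12, so the order of 91 is 12.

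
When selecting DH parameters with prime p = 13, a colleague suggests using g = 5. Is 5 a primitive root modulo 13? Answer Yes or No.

φ(13) = 13 − 1 = 12 = 2^2 · 3.
5 is a primitive root mod 13 iff 5^(φ(13)/q) ≢ 1 for every prime q | φ(13), i.e. q ∈ {2, 3}.
5^6 ≡ 12 (mod 13)  [q = 2: ≢ 1 ✓]
5^4 ≡ 1 (mod 13)  [q = 3: ≡ 1 ✗]
The check at q = 3 fails, so 5 generates a proper subgroup.

No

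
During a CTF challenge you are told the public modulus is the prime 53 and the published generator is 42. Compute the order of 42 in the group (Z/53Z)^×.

13

The order of 42 must divide φ(53) = 53 − 1 = 52 = 2^2 · 13.
Divisors of 52: 1, 2, 4, 13, 26, 52.
Evaluate successive powers at the divisors of 52:
42^1 ≡ 42
42^2 ≡ 15
42^4 ≡ 13
42^13 ≡ 1
The smallest such exponent is 13, so the order of 42 is 13.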